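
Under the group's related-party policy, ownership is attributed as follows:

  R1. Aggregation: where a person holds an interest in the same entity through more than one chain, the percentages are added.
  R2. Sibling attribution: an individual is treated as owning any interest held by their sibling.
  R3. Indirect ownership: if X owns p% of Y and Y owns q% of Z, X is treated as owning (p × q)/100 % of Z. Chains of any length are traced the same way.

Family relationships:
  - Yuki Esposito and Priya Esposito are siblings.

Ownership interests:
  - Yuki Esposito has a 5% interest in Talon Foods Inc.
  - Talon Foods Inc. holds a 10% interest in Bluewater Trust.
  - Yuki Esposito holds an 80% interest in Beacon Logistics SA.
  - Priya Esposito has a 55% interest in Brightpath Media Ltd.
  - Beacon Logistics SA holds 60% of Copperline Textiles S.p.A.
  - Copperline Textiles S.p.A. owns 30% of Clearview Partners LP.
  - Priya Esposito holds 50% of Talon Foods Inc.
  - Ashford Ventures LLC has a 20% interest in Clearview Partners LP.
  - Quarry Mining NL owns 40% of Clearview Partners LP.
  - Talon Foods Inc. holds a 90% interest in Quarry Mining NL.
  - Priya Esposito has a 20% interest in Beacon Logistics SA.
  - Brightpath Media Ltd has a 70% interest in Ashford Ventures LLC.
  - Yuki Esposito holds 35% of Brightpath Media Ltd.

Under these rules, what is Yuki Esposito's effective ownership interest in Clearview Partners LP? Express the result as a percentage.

By sibling attribution (R2), Yuki Esposito is treated as also owning Priya Esposito's interest in Talon Foods Inc, giving 5% + 50% = 55%.
By sibling attribution (R2), Yuki Esposito is treated as also owning Priya Esposito's interest in Brightpath Media Ltd, giving 35% + 55% = 90%.
By sibling attribution (R2), Yuki Esposito is treated as also owning Priya Esposito's interest in Beacon Logistics SA, giving 80% + 20% = 100%.
Chain via Talon Foods Inc. → Quarry Mining NL (R3): 55% × 90% × 40% = 19.8% of Clearview Partners LP.
Chain via Brightpath Media Ltd → Ashford Ventures LLC (R3): 90% × 70% × 20% = 12.6% of Clearview Partners LP.
Chain via Beacon Logistics SA → Copperline Textiles S.p.A. (R3): 100% × 60% × 30% = 18% of Clearview Partners LP.
Aggregating (R1): 19.8% + 12.6% + 18% = 50.4%.

50.4%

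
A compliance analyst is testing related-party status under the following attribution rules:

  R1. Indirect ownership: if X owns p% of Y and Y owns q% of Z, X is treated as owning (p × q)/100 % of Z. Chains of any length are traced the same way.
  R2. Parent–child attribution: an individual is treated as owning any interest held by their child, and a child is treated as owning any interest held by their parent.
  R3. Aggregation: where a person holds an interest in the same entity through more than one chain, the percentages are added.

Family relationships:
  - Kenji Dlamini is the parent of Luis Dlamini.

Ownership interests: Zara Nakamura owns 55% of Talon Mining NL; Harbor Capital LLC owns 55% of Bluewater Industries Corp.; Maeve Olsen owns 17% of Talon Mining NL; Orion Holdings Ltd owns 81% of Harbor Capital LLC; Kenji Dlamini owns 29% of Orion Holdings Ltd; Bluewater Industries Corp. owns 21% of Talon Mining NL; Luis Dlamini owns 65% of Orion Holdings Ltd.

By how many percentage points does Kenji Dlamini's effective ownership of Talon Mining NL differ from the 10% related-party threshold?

1.20583

By parent–child attribution (R2), Kenji Dlamini is treated as also owning Luis Dlamini's interest in Orion Holdings Ltd, giving 29% + 65% = 94%.
Chain via Orion Holdings Ltd → Harbor Capital LLC → Bluewater Industries Corp. (R1): 94% × 81% × 55% × 21% = 8.79417% of Talon Mining NL.
8.79417% falls short of the 10% threshold by 1.20583 percentage points.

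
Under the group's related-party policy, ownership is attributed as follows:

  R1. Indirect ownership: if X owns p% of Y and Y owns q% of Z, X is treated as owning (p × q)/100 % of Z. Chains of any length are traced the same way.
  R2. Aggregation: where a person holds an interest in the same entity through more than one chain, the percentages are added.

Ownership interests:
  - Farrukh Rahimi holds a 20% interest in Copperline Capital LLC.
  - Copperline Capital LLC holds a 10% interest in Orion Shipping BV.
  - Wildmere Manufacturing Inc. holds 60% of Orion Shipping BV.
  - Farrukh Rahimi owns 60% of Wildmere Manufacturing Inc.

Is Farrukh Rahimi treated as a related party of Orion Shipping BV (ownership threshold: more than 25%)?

Yes

Chain via Copperline Capital LLC (R1): 20% × 10% = 2% of Orion Shipping BV.
Chain via Wildmere Manufacturing Inc. (R1): 60% × 60% = 36% of Orion Shipping BV.
Aggregating (R2): 2% + 36% = 38%.
38% exceeds the 25% threshold, so Farrukh is a related party to Orion Shipping BV.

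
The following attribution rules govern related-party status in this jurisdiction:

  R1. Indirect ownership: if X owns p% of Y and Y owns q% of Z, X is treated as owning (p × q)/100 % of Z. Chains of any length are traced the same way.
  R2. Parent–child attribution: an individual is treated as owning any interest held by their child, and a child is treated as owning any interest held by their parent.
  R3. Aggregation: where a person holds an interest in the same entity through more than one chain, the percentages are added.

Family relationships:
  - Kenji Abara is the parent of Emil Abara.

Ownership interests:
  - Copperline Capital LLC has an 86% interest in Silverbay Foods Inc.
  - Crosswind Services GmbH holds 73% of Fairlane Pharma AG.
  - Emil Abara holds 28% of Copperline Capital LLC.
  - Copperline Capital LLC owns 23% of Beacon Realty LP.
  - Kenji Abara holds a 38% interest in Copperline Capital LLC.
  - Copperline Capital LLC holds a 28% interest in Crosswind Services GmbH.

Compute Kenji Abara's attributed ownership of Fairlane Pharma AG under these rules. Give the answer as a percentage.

By parent–child attribution (R2), Kenji Abara is treated as also owning Emil Abara's interest in Copperline Capital LLC, giving 38% + 28% = 66%.
Chain via Copperline Capital LLC → Crosswind Services GmbH (R1): 66% × 28% × 73% = 13.4904% of Fairlane Pharma AG.

13.4904%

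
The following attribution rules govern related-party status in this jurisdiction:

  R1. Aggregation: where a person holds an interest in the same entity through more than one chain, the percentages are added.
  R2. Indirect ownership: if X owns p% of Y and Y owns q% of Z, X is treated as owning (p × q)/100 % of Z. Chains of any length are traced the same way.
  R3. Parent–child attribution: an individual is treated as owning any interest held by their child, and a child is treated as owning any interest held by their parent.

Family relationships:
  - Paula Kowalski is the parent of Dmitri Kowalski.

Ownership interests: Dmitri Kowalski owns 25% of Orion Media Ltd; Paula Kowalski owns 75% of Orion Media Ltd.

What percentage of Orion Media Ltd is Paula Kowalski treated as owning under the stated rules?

100%

By parent–child attribution (R3), Paula Kowalski is treated as also owning Dmitri Kowalski's interest in Orion Media Ltd, giving 75% + 25% = 100%.
Direct interest in Orion Media Ltd: 100%.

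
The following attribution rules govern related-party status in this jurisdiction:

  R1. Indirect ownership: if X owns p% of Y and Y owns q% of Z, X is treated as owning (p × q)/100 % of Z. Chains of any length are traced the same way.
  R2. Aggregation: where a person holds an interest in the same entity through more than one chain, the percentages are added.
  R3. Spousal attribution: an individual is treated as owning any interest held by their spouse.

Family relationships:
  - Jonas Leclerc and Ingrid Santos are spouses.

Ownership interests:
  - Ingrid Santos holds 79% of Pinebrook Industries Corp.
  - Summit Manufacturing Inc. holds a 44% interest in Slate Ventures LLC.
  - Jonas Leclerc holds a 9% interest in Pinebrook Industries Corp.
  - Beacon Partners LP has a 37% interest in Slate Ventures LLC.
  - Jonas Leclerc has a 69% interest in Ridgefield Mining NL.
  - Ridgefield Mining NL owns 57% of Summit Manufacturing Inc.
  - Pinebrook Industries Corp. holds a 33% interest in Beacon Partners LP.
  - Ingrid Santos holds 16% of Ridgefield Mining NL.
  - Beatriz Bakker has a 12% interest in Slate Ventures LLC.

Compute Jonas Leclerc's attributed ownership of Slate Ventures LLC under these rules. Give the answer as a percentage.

32.0628%

By spousal attribution (R3), Jonas Leclerc is treated as also owning Ingrid Santos's interest in Pinebrook Industries Corp, giving 9% + 79% = 88%.
By spousal attribution (R3), Jonas Leclerc is treated as also owning Ingrid Santos's interest in Ridgefield Mining NL, giving 69% + 16% = 85%.
Chain via Pinebrook Industries Corp. → Beacon Partners LP (R1): 88% × 33% × 37% = 10.7448% of Slate Ventures LLC.
Chain via Ridgefield Mining NL → Summit Manufacturing Inc. (R1): 85% × 57% × 44% = 21.318% of Slate Ventures LLC.
Aggregating (R2): 10.7448% + 21.318% = 32.0628%.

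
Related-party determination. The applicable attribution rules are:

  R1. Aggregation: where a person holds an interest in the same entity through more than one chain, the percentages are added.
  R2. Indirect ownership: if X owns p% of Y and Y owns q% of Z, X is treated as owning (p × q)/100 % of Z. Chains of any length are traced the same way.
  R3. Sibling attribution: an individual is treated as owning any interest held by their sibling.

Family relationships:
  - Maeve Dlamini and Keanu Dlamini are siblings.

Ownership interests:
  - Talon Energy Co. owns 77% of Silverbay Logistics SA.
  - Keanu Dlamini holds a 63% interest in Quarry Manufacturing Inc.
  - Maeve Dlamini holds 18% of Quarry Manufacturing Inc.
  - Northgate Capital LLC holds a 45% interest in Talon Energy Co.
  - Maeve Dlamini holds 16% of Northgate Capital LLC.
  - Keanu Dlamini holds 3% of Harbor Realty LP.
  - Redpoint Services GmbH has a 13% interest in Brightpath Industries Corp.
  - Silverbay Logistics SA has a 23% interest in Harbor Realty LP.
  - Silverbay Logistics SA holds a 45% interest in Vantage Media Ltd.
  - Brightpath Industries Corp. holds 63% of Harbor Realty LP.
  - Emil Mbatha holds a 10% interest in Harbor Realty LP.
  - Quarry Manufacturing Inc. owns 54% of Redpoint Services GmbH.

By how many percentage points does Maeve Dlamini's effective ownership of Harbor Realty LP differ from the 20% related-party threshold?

12.142574

By sibling attribution (R3), Maeve Dlamini is treated as also owning Keanu Dlamini's interest in Quarry Manufacturing Inc, giving 18% + 63% = 81%.
By sibling attribution (R3), Maeve Dlamini is treated as owning Keanu Dlamini's 3% interest in Harbor Realty LP.
Chain via Quarry Manufacturing Inc. → Redpoint Services GmbH → Brightpath Industries Corp. (R2): 81% × 54% × 13% × 63% = 3.582306% of Harbor Realty LP.
Chain via Northgate Capital LLC → Talon Energy Co. → Silverbay Logistics SA (R2): 16% × 45% × 77% × 23% = 1.27512% of Harbor Realty LP.
Direct interest in Harbor Realty LP: 3%.
Aggregating (R1): 3.582306% + 1.27512% + 3% = 7.857426%.
7.857426% falls short of the 20% threshold by 12.142574 percentage points.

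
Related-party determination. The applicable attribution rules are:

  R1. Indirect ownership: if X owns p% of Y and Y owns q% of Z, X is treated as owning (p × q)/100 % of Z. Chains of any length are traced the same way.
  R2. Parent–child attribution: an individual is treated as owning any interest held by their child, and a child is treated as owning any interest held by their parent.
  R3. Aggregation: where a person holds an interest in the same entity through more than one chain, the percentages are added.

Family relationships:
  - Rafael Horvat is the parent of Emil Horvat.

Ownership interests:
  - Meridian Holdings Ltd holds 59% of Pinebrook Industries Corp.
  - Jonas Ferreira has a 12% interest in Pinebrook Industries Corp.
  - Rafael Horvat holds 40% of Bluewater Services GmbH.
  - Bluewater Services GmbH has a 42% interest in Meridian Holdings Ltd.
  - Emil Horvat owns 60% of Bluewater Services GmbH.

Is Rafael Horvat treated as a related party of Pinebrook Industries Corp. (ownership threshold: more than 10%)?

Yes

By parent–child attribution (R2), Rafael Horvat is treated as also owning Emil Horvat's interest in Bluewater Services GmbH, giving 40% + 60% = 100%.
Chain via Bluewater Services GmbH → Meridian Holdings Ltd (R1): 100% × 42% × 59% = 24.78% of Pinebrook Industries Corp.
24.78% exceeds the 10% threshold, so Rafael is a related party to Pinebrook Industries Corp.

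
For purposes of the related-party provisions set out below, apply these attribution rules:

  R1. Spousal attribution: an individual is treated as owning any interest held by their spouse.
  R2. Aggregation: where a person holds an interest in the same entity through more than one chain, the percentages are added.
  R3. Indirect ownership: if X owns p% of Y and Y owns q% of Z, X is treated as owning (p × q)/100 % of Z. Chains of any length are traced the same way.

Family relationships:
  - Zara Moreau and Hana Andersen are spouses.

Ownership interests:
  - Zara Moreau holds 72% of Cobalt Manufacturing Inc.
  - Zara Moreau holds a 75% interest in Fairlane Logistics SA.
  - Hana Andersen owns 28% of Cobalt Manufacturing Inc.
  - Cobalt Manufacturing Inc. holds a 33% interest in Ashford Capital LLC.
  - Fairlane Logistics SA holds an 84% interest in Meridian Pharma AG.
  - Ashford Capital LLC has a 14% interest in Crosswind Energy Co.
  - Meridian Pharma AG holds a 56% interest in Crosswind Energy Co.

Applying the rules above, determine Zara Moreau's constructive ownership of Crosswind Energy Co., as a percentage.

39.9%

By spousal attribution (R1), Zara Moreau is treated as also owning Hana Andersen's interest in Cobalt Manufacturing Inc, giving 72% + 28% = 100%.
Chain via Cobalt Manufacturing Inc. → Ashford Capital LLC (R3): 100% × 33% × 14% = 4.62% of Crosswind Energy Co.
Chain via Fairlane Logistics SA → Meridian Pharma AG (R3): 75% × 84% × 56% = 35.28% of Crosswind Energy Co.
Aggregating (R2): 4.62% + 35.28% = 39.9%.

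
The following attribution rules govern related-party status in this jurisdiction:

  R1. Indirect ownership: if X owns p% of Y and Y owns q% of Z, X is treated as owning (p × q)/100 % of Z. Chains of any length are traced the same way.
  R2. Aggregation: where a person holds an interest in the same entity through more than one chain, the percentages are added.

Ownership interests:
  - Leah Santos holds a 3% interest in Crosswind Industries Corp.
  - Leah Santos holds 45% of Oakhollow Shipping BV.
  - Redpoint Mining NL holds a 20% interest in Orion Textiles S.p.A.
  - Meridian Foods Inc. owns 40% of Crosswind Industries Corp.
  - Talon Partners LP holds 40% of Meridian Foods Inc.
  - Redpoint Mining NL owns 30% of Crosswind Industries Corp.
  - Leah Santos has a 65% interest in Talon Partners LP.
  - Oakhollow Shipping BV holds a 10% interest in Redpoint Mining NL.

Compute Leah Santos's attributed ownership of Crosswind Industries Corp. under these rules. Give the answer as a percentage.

Chain via Talon Partners LP → Meridian Foods Inc. (R1): 65% × 40% × 40% = 10.4% of Crosswind Industries Corp.
Chain via Oakhollow Shipping BV → Redpoint Mining NL (R1): 45% × 10% × 30% = 1.35% of Crosswind Industries Corp.
Direct interest in Crosswind Industries Corp: 3%.
Aggregating (R2): 10.4% + 1.35% + 3% = 14.75%.

14.75%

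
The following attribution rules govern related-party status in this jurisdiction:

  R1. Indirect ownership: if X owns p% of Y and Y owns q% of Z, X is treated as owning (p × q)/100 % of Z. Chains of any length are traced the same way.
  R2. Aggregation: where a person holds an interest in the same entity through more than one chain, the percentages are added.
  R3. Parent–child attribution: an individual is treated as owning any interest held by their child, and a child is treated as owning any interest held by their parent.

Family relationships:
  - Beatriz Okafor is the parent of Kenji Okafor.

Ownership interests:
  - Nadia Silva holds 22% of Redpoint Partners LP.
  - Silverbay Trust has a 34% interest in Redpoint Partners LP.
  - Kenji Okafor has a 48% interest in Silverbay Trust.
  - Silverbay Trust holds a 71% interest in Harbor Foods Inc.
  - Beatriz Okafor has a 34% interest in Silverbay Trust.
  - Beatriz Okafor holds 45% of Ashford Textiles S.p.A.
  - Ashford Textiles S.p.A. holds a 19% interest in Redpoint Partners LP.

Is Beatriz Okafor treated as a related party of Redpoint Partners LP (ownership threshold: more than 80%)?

No

By parent–child attribution (R3), Beatriz Okafor is treated as also owning Kenji Okafor's interest in Silverbay Trust, giving 34% + 48% = 82%.
Chain via Ashford Textiles S.p.A. (R1): 45% × 19% = 8.55% of Redpoint Partners LP.
Chain via Silverbay Trust (R1): 82% × 34% = 27.88% of Redpoint Partners LP.
Aggregating (R2): 8.55% + 27.88% = 36.43%.
36.43% does not exceed the 80% threshold, so Beatriz is not a related party to Redpoint Partners LP.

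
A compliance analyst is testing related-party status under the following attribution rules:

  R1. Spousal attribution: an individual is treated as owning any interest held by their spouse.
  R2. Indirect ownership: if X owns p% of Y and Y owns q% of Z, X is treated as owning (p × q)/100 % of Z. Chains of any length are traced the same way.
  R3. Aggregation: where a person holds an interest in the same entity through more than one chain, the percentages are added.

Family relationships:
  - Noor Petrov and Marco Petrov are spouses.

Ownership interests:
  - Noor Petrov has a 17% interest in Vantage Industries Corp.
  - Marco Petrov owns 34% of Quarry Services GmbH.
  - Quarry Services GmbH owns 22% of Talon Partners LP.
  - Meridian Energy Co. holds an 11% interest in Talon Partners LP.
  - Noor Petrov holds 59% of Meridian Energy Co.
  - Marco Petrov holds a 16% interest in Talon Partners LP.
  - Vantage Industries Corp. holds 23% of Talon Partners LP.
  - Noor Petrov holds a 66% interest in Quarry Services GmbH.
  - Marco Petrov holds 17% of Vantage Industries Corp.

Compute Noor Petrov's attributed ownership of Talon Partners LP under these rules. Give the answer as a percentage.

52.31%

By spousal attribution (R1), Noor Petrov is treated as also owning Marco Petrov's interest in Quarry Services GmbH, giving 66% + 34% = 100%.
By spousal attribution (R1), Noor Petrov is treated as also owning Marco Petrov's interest in Vantage Industries Corp, giving 17% + 17% = 34%.
By spousal attribution (R1), Noor Petrov is treated as owning Marco Petrov's 16% interest in Talon Partners LP.
Chain via Quarry Services GmbH (R2): 100% × 22% = 22% of Talon Partners LP.
Chain via Vantage Industries Corp. (R2): 34% × 23% = 7.82% of Talon Partners LP.
Chain via Meridian Energy Co. (R2): 59% × 11% = 6.49% of Talon Partners LP.
Direct interest in Talon Partners LP: 16%.
Aggregating (R3): 22% + 7.82% + 6.49% + 16% = 52.31%.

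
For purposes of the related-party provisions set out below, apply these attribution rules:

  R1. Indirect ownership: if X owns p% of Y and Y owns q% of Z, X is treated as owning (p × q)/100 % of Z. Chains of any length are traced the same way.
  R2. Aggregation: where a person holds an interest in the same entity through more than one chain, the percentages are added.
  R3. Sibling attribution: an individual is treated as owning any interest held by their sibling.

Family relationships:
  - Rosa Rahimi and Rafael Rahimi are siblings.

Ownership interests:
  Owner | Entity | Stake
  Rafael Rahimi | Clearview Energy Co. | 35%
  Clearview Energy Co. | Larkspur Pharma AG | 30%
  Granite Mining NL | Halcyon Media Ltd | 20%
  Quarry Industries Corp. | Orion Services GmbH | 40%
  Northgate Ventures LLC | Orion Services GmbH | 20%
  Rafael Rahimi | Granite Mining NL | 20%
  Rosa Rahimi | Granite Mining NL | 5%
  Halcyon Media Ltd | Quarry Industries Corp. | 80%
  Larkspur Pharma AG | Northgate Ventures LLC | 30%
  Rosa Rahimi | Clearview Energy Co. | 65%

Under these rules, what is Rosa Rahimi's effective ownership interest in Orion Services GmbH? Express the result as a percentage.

3.4%

By sibling attribution (R3), Rosa Rahimi is treated as also owning Rafael Rahimi's interest in Granite Mining NL, giving 5% + 20% = 25%.
By sibling attribution (R3), Rosa Rahimi is treated as also owning Rafael Rahimi's interest in Clearview Energy Co, giving 65% + 35% = 100%.
Chain via Granite Mining NL → Halcyon Media Ltd → Quarry Industries Corp. (R1): 25% × 20% × 80% × 40% = 1.6% of Orion Services GmbH.
Chain via Clearview Energy Co. → Larkspur Pharma AG → Northgate Ventures LLC (R1): 100% × 30% × 30% × 20% = 1.8% of Orion Services GmbH.
Aggregating (R2): 1.6% + 1.8% = 3.4%.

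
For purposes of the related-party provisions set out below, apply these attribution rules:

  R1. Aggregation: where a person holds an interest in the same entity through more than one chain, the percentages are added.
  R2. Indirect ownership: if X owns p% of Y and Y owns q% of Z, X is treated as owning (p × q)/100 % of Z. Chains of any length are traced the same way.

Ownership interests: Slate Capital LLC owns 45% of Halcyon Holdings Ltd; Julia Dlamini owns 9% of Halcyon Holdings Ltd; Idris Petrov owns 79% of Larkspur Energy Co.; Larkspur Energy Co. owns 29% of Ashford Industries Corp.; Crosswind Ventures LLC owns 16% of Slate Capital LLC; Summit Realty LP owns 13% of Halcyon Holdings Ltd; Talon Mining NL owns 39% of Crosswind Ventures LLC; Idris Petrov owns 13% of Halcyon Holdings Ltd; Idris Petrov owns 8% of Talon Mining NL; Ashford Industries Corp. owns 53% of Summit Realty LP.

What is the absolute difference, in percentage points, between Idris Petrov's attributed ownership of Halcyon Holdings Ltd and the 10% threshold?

Chain via Talon Mining NL → Crosswind Ventures LLC → Slate Capital LLC (R2): 8% × 39% × 16% × 45% = 0.22464% of Halcyon Holdings Ltd.
Chain via Larkspur Energy Co. → Ashford Industries Corp. → Summit Realty LP (R2): 79% × 29% × 53% × 13% = 1.578499% of Halcyon Holdings Ltd.
Direct interest in Halcyon Holdings Ltd: 13%.
Aggregating (R1): 0.22464% + 1.578499% + 13% = 14.803139%.
14.803139% exceeds the 10% threshold by 4.803139 percentage points.

4.803139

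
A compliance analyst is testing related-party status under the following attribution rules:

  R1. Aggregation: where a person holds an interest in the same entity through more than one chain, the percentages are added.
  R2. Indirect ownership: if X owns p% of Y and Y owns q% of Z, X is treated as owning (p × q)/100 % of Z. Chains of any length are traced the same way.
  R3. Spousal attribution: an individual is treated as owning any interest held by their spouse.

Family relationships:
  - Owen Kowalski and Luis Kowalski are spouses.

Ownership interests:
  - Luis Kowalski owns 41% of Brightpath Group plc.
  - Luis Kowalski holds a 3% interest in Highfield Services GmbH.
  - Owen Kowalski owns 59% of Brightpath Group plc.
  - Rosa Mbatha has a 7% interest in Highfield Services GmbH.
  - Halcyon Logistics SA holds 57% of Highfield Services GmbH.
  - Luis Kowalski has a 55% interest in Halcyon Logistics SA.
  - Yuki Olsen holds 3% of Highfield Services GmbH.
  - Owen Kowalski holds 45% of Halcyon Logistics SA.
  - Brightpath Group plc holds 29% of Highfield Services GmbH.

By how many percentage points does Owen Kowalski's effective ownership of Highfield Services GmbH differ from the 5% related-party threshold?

By spousal attribution (R3), Owen Kowalski is treated as also owning Luis Kowalski's interest in Brightpath Group plc, giving 59% + 41% = 100%.
By spousal attribution (R3), Owen Kowalski is treated as also owning Luis Kowalski's interest in Halcyon Logistics SA, giving 45% + 55% = 100%.
By spousal attribution (R3), Owen Kowalski is treated as owning Luis Kowalski's 3% interest in Highfield Services GmbH.
Chain via Brightpath Group plc (R2): 100% × 29% = 29% of Highfield Services GmbH.
Chain via Halcyon Logistics SA (R2): 100% × 57% = 57% of Highfield Services GmbH.
Direct interest in Highfield Services GmbH: 3%.
Aggregating (R1): 29% + 57% + 3% = 89%.
89% exceeds the 5% threshold by 84 percentage points.

84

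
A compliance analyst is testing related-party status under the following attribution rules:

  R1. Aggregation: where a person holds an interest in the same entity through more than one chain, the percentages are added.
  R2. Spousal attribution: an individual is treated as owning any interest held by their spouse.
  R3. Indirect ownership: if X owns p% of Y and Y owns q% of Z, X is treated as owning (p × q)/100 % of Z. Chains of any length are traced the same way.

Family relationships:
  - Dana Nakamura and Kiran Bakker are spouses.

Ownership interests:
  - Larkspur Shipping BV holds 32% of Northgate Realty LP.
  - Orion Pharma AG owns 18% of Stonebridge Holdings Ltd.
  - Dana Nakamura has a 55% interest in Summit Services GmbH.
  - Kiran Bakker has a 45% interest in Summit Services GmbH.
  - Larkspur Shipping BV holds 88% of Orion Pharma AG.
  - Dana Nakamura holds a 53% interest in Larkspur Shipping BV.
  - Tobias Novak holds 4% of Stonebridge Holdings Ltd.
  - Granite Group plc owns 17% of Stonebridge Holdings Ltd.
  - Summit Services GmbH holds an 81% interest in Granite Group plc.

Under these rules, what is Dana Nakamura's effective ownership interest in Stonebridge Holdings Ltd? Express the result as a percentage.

22.1652%

By spousal attribution (R2), Dana Nakamura is treated as also owning Kiran Bakker's interest in Summit Services GmbH, giving 55% + 45% = 100%.
Chain via Summit Services GmbH → Granite Group plc (R3): 100% × 81% × 17% = 13.77% of Stonebridge Holdings Ltd.
Chain via Larkspur Shipping BV → Orion Pharma AG (R3): 53% × 88% × 18% = 8.3952% of Stonebridge Holdings Ltd.
Aggregating (R1): 13.77% + 8.3952% = 22.1652%.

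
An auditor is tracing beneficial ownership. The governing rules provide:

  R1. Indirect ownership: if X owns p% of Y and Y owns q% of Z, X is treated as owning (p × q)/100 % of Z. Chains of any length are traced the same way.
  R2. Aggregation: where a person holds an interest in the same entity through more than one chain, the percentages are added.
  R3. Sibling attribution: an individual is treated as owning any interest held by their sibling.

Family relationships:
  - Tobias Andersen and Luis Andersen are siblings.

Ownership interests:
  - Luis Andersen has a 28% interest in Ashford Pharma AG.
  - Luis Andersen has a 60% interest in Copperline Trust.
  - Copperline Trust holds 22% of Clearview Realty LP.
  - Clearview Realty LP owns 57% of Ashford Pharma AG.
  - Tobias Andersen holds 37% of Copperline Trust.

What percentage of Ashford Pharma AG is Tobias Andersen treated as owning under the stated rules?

40.1638%

By sibling attribution (R3), Tobias Andersen is treated as also owning Luis Andersen's interest in Copperline Trust, giving 37% + 60% = 97%.
By sibling attribution (R3), Tobias Andersen is treated as owning Luis Andersen's 28% interest in Ashford Pharma AG.
Chain via Copperline Trust → Clearview Realty LP (R1): 97% × 22% × 57% = 12.1638% of Ashford Pharma AG.
Direct interest in Ashford Pharma AG: 28%.
Aggregating (R2): 12.1638% + 28% = 40.1638%.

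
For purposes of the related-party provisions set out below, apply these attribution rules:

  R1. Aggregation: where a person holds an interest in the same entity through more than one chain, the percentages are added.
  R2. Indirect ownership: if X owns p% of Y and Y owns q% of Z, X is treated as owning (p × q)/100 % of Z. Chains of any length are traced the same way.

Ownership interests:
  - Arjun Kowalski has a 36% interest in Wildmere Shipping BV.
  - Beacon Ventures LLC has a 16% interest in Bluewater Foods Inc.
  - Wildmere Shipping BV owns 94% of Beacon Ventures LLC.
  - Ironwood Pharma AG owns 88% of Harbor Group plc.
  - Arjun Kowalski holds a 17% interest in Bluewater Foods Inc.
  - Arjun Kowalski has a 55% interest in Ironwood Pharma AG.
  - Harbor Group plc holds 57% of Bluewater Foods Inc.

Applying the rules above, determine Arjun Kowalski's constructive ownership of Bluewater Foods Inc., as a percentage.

50.0024%

Chain via Wildmere Shipping BV → Beacon Ventures LLC (R2): 36% × 94% × 16% = 5.4144% of Bluewater Foods Inc.
Chain via Ironwood Pharma AG → Harbor Group plc (R2): 55% × 88% × 57% = 27.588% of Bluewater Foods Inc.
Direct interest in Bluewater Foods Inc: 17%.
Aggregating (R1): 5.4144% + 27.588% + 17% = 50.0024%.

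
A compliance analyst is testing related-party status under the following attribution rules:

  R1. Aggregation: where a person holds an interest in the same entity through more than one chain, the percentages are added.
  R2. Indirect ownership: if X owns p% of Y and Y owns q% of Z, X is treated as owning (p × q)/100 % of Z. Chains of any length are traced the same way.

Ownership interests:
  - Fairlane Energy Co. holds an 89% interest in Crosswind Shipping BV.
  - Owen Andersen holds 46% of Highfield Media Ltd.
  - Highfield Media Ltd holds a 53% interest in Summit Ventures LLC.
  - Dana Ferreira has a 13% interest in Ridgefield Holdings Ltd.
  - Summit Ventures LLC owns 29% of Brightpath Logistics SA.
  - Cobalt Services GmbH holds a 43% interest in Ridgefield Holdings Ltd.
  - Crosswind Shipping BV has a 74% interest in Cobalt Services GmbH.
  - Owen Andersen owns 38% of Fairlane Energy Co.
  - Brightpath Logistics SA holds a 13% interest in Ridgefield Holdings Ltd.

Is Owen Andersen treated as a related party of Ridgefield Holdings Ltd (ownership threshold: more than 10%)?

Chain via Highfield Media Ltd → Summit Ventures LLC → Brightpath Logistics SA (R2): 46% × 53% × 29% × 13% = 0.919126% of Ridgefield Holdings Ltd.
Chain via Fairlane Energy Co. → Crosswind Shipping BV → Cobalt Services GmbH (R2): 38% × 89% × 74% × 43% = 10.761524% of Ridgefield Holdings Ltd.
Aggregating (R1): 0.919126% + 10.761524% = 11.68065%.
11.68065% exceeds the 10% threshold, so Owen is a related party to Ridgefield Holdings Ltd.

Yes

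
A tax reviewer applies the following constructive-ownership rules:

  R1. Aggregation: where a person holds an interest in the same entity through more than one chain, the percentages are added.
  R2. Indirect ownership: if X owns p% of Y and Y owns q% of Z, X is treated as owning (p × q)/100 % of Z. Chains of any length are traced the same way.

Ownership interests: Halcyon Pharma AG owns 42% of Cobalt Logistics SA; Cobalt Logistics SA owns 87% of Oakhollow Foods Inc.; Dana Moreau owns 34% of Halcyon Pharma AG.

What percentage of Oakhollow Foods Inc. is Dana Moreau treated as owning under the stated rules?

Chain via Halcyon Pharma AG → Cobalt Logistics SA (R2): 34% × 42% × 87% = 12.4236% of Oakhollow Foods Inc.

12.4236%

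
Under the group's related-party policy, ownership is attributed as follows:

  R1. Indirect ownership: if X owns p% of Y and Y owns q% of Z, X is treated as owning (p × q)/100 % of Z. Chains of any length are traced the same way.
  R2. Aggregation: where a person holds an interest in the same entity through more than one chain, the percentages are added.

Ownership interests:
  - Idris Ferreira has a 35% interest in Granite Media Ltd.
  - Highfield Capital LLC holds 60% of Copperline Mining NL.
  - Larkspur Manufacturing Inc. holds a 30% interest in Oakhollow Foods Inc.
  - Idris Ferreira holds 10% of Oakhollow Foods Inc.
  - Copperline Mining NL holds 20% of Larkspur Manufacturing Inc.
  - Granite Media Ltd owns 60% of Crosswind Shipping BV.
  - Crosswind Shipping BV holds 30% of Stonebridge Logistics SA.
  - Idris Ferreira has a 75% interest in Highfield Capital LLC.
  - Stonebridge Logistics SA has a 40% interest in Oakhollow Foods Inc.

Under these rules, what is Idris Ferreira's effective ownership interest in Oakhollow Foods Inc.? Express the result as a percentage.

Chain via Highfield Capital LLC → Copperline Mining NL → Larkspur Manufacturing Inc. (R1): 75% × 60% × 20% × 30% = 2.7% of Oakhollow Foods Inc.
Chain via Granite Media Ltd → Crosswind Shipping BV → Stonebridge Logistics SA (R1): 35% × 60% × 30% × 40% = 2.52% of Oakhollow Foods Inc.
Direct interest in Oakhollow Foods Inc: 10%.
Aggregating (R2): 2.7% + 2.52% + 10% = 15.22%.

15.22%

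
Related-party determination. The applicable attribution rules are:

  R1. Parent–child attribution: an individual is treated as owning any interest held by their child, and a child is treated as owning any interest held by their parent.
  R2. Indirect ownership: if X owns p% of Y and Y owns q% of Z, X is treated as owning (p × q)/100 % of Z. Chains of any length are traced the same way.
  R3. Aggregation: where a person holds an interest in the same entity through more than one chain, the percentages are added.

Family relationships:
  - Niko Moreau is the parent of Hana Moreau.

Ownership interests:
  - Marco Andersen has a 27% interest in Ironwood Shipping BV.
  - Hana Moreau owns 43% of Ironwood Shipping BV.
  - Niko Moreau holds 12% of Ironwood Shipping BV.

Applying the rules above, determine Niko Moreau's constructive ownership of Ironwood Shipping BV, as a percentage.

55%

By parent–child attribution (R1), Niko Moreau is treated as also owning Hana Moreau's interest in Ironwood Shipping BV, giving 12% + 43% = 55%.
Direct interest in Ironwood Shipping BV: 55%.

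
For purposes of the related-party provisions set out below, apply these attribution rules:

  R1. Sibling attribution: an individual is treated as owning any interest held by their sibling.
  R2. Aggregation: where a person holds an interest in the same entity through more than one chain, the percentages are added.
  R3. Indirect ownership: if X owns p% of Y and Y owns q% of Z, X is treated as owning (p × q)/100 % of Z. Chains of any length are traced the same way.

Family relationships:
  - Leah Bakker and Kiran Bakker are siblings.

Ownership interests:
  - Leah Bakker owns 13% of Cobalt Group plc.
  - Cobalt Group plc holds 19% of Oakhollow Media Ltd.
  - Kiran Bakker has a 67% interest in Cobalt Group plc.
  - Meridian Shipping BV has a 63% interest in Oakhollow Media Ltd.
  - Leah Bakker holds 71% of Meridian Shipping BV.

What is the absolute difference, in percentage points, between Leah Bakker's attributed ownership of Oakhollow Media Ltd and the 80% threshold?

By sibling attribution (R1), Leah Bakker is treated as also owning Kiran Bakker's interest in Cobalt Group plc, giving 13% + 67% = 80%.
Chain via Meridian Shipping BV (R3): 71% × 63% = 44.73% of Oakhollow Media Ltd.
Chain via Cobalt Group plc (R3): 80% × 19% = 15.2% of Oakhollow Media Ltd.
Aggregating (R2): 44.73% + 15.2% = 59.93%.
59.93% falls short of the 80% threshold by 20.07 percentage points.

20.07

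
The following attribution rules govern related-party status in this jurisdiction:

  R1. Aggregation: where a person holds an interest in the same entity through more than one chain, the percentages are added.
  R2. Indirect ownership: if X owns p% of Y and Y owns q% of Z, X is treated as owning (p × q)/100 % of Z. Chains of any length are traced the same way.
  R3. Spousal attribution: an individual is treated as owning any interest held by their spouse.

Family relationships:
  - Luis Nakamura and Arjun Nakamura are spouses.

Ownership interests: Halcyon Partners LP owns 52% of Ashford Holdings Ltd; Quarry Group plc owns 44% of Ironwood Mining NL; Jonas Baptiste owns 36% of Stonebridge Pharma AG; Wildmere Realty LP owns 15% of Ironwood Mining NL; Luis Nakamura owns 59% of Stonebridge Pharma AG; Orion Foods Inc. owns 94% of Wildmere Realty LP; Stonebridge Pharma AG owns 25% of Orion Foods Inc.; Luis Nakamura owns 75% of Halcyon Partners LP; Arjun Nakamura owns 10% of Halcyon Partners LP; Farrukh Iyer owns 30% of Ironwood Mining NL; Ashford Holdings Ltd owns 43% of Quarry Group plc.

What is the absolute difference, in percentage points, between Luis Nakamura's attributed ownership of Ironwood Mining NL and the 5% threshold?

By spousal attribution (R3), Luis Nakamura is treated as also owning Arjun Nakamura's interest in Halcyon Partners LP, giving 75% + 10% = 85%.
Chain via Halcyon Partners LP → Ashford Holdings Ltd → Quarry Group plc (R2): 85% × 52% × 43% × 44% = 8.36264% of Ironwood Mining NL.
Chain via Stonebridge Pharma AG → Orion Foods Inc. → Wildmere Realty LP (R2): 59% × 25% × 94% × 15% = 2.07975% of Ironwood Mining NL.
Aggregating (R1): 8.36264% + 2.07975% = 10.44239%.
10.44239% exceeds the 5% threshold by 5.44239 percentage points.

5.44239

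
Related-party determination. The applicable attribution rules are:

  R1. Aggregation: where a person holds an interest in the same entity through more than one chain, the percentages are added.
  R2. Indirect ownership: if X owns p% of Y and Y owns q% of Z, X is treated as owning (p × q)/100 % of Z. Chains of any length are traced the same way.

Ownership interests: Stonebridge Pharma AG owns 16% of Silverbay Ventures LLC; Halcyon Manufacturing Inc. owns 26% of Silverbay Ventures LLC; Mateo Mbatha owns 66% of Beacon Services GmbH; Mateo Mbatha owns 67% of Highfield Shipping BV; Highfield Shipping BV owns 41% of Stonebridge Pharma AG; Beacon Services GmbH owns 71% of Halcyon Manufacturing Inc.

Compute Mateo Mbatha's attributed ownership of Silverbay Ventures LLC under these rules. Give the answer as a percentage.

16.5788%

Chain via Beacon Services GmbH → Halcyon Manufacturing Inc. (R2): 66% × 71% × 26% = 12.1836% of Silverbay Ventures LLC.
Chain via Highfield Shipping BV → Stonebridge Pharma AG (R2): 67% × 41% × 16% = 4.3952% of Silverbay Ventures LLC.
Aggregating (R1): 12.1836% + 4.3952% = 16.5788%.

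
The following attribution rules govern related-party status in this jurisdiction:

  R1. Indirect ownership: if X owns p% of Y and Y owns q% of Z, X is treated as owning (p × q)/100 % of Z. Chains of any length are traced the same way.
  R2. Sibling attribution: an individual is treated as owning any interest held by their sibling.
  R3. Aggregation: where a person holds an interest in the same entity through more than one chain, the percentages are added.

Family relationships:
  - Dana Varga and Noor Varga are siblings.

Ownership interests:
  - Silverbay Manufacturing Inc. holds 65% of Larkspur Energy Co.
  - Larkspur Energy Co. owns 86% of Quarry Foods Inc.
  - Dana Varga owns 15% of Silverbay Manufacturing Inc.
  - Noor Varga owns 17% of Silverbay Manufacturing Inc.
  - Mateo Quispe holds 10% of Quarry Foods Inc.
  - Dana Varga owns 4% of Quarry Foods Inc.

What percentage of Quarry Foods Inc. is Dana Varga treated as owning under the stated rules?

By sibling attribution (R2), Dana Varga is treated as also owning Noor Varga's interest in Silverbay Manufacturing Inc, giving 15% + 17% = 32%.
Chain via Silverbay Manufacturing Inc. → Larkspur Energy Co. (R1): 32% × 65% × 86% = 17.888% of Quarry Foods Inc.
Direct interest in Quarry Foods Inc: 4%.
Aggregating (R3): 17.888% + 4% = 21.888%.

21.888%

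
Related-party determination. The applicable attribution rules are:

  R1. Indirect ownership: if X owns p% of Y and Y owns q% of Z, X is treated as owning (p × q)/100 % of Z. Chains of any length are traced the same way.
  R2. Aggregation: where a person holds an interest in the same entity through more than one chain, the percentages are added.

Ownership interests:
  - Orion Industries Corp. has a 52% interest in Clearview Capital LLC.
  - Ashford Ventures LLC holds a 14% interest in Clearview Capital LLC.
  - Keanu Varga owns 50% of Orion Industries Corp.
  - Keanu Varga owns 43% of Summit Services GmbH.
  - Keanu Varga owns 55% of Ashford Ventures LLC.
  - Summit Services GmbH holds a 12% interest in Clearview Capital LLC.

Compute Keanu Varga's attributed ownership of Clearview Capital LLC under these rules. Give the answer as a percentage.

38.86%

Chain via Ashford Ventures LLC (R1): 55% × 14% = 7.7% of Clearview Capital LLC.
Chain via Summit Services GmbH (R1): 43% × 12% = 5.16% of Clearview Capital LLC.
Chain via Orion Industries Corp. (R1): 50% × 52% = 26% of Clearview Capital LLC.
Aggregating (R2): 7.7% + 5.16% + 26% = 38.86%.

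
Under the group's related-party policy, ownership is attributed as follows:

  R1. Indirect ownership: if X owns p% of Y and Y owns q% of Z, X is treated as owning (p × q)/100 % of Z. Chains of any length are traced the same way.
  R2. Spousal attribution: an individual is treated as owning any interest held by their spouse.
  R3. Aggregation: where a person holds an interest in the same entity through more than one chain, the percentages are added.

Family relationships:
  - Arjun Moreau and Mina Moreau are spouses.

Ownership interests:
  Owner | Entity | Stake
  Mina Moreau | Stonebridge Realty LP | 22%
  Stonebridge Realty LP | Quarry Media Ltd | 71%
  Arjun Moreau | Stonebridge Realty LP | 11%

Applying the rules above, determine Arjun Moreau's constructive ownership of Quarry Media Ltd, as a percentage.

23.43%

By spousal attribution (R2), Arjun Moreau is treated as also owning Mina Moreau's interest in Stonebridge Realty LP, giving 11% + 22% = 33%.
Chain via Stonebridge Realty LP (R1): 33% × 71% = 23.43% of Quarry Media Ltd.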